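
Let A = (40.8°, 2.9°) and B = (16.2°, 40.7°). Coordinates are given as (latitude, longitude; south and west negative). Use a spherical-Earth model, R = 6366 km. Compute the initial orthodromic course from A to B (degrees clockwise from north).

115.8°

θ = atan2( sin Δλ·cos φ₂ ,  cos φ₁ sin φ₂ − sin φ₁ cos φ₂ cos Δλ )
  = atan2(+0.5886, -0.2846) = 115.81°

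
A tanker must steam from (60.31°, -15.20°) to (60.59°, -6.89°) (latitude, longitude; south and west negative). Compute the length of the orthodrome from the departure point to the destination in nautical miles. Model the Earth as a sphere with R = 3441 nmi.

247 nmi

Haversine: a = sin²(Δφ/2)+cos φ₁ cos φ₂ sin²(Δλ/2) = 0.00128;  σ = 2·atan2(√a,√(1−a))
σ = 4.105° → d = Rσ = 3441·0.07165 = 247 nmi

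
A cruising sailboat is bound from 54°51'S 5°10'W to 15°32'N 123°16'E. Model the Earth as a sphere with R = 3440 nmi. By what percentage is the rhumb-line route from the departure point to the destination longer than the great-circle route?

5.6%

Great circle: σ = 2.1697 rad → d_gc = Rσ = 7463.9 nmi
Rhumb: Δφ = +1.2284, Δλ = +2.2416, Δψ = +1.4242, q = Δφ/Δψ = 0.8626 → d_rh = R√(Δφ²+q²Δλ²) = 7880.1 nmi
Excess = (7880.1 − 7463.9) / 7463.9 = 416.2 / 7463.9 = 5.58% ≈ 5.6%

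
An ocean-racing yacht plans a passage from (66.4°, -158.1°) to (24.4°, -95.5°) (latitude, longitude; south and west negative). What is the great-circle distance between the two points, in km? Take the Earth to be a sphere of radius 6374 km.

6328 km

Haversine: a = sin²(Δφ/2)+cos φ₁ cos φ₂ sin²(Δλ/2) = 0.22683;  σ = 2·atan2(√a,√(1−a))
σ = 56.884° → d = Rσ = 6374·0.99281 = 6328 km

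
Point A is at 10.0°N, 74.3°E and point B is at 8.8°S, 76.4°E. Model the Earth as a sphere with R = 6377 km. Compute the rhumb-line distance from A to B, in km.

Rhumb course C = atan2(Δλ, Δψ) with Δψ = ln[tan(π/4+φ₂/2)/tan(π/4+φ₁/2)] = -0.3296, Δλ = +0.0367 → C = 173.66°
d = R·|Δφ| / |cos C| = 6377·0.32812 / 0.99387 = 2105 km

2105 km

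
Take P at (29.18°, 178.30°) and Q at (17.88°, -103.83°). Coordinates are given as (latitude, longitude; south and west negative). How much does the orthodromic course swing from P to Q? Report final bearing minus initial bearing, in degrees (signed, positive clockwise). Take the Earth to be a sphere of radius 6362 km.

Initial bearing θ₁ = atan2(sin Δλ cos φ₂, cos φ₁ sin φ₂ − sin φ₁ cos φ₂ cos Δλ) = 79.61°
Final bearing θ₂ = (initial bearing from the destination back to the start) + 180° = 115.53°
Δθ = θ₂ − θ₁ = +35.9°

+35.9°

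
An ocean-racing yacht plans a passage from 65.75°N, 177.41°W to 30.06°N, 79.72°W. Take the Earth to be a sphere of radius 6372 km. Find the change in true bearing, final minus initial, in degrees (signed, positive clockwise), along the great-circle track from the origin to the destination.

Initial bearing θ₁ = atan2(sin Δλ cos φ₂, cos φ₁ sin φ₂ − sin φ₁ cos φ₂ cos Δλ) = 70.05°
Final bearing θ₂ = (initial bearing from the destination back to the start) + 180° = 153.51°
Δθ = θ₂ − θ₁ = +83.5°

+83.5°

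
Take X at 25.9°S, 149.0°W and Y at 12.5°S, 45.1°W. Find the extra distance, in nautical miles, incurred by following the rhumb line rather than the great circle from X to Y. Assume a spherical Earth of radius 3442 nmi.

Great circle: cos σ = sin φ₁ sin φ₂ + cos φ₁ cos φ₂ cos Δλ,  σ = 1.6875 rad → d_gc = 5808.4 nmi
Rhumb line: Δψ = +0.2484, q = Δφ/Δψ = 0.9417, d_rh = R√(Δφ²+q²Δλ²) = 5932.7 nmi
Excess = 5932.7 − 5808.4 = 124.3 ≈ 124 nmi

124 nmi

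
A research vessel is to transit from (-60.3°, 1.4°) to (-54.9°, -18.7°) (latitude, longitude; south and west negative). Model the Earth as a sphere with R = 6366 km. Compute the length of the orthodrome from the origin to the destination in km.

Haversine: a = sin²(Δφ/2)+cos φ₁ cos φ₂ sin²(Δλ/2) = 0.01089;  σ = 2·atan2(√a,√(1−a))
σ = 11.983° → d = Rσ = 6366·0.20914 = 1331 km

1331 km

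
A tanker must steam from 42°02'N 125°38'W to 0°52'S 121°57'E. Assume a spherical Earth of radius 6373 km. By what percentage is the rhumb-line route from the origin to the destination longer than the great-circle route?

Great circle: σ = 1.8685 rad → d_gc = Rσ = 11908.0 km
Rhumb: Δφ = -0.7487, Δλ = -1.9620, Δψ = -0.8251, q = Δφ/Δψ = 0.9075 → d_rh = R√(Δφ²+q²Δλ²) = 12309.8 km
Excess = (12309.8 − 11908.0) / 11908.0 = 401.8 / 11908.0 = 3.37% ≈ 3.4%

3.4%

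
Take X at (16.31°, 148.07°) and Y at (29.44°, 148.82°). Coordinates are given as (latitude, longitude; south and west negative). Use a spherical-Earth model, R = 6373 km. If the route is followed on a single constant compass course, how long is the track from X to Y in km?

1462 km

Δψ = ln[tan(π/4+φ₂/2)/tan(π/4+φ₁/2)] = +0.2495;  Δφ = +0.2292 rad,  Δλ = +0.0131 rad
q = Δφ/Δψ = 0.9186
d = R·√(Δφ² + q²Δλ²) = 6373·0.22948 = 1462 km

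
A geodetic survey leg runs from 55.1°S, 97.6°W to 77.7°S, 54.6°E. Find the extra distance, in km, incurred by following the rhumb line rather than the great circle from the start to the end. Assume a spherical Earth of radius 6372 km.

1598 km

Great circle: cos σ = sin φ₁ sin φ₂ + cos φ₁ cos φ₂ cos Δλ,  σ = 0.8044 rad → d_gc = 5125.9 km
Rhumb line: Δψ = -1.0706, q = Δφ/Δψ = 0.3684, d_rh = R√(Δφ²+q²Δλ²) = 6723.5 km
Excess = 6723.5 − 5125.9 = 1597.6 ≈ 1598 km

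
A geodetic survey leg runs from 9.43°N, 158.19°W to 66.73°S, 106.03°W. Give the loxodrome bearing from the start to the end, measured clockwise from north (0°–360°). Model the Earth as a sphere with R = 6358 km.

Meridional parts: M(φ₁)=+0.1653, M(φ₂)=-1.5803 → ΔM = -1.7457;  Δλ = +0.9104 rad
tan C = Δλ / ΔM = -0.5215 → C = 152.46°

152.5°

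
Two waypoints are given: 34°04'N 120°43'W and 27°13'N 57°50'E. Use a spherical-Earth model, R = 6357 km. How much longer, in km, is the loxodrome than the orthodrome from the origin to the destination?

Great circle: cos σ = sin φ₁ sin φ₂ + cos φ₁ cos φ₂ cos Δλ,  σ = 2.0717 rad → d_gc = 13170.0 km
Rhumb line: Δψ = -0.1391, q = Δφ/Δψ = 0.8595, d_rh = R√(Δφ²+q²Δλ²) = 17043.8 km
Excess = 17043.8 − 13170.0 = 3873.8 ≈ 3874 km

3874 km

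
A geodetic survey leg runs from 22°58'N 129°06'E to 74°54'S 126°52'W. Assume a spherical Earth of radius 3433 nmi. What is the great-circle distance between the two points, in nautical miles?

6937 nmi

Haversine: a = sin²(Δφ/2)+cos φ₁ cos φ₂ sin²(Δλ/2) = 0.71744;  σ = 2·atan2(√a,√(1−a))
σ = 115.778° → d = Rσ = 3433·2.02071 = 6937 nmi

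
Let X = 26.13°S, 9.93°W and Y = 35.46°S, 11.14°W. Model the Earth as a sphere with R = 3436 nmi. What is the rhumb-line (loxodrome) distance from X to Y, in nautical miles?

Δψ = ln[tan(π/4+φ₂/2)/tan(π/4+φ₁/2)] = -0.1899;  Δφ = -0.1628 rad,  Δλ = -0.0211 rad
q = Δφ/Δψ = 0.8574
d = R·√(Δφ² + q²Δλ²) = 3436·0.16384 = 563 nmi

563 nmi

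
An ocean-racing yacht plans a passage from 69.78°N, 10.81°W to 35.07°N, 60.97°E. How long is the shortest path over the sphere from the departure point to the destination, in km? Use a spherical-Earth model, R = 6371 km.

5685 km

cos σ = sin φ₁ sin φ₂ + cos φ₁ cos φ₂ cos Δλ
      = sin(69.78°)sin(35.07°) + cos(69.78°)cos(35.07°)cos(71.78°) = 0.6276
σ = 51.126° → d = Rσ = 6371·0.89231 = 5685 km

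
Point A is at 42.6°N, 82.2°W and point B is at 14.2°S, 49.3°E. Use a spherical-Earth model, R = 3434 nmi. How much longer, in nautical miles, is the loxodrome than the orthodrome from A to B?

260 nmi

Great circle: cos σ = sin φ₁ sin φ₂ + cos φ₁ cos φ₂ cos Δλ,  σ = 2.2639 rad → d_gc = 7774.07 nmi
Rhumb line: Δψ = -1.0737, q = Δφ/Δψ = 0.9233, d_rh = R√(Δφ²+q²Δλ²) = 8033.59 nmi
Excess = 8033.59 − 7774.07 = 259.52 ≈ 260 nmi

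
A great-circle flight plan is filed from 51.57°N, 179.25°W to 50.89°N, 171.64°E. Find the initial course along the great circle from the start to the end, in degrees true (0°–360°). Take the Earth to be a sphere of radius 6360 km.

N = sin Δλ·cos φ₂ = -0.0999;  D = cos φ₁ sin φ₂ − sin φ₁ cos φ₂ cos Δλ = -0.0056
initial course = atan2(N, D) = 266.77°

266.8°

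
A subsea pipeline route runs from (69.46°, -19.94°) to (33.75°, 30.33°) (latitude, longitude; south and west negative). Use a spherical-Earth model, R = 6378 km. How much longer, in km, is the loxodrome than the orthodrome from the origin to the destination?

105 km

Great circle: cos σ = sin φ₁ sin φ₂ + cos φ₁ cos φ₂ cos Δλ,  σ = 0.7859 rad → d_gc = 5012.8 km
Rhumb line: Δψ = -1.0818, q = Δφ/Δψ = 0.5761, d_rh = R√(Δφ²+q²Δλ²) = 5118.2 km
Excess = 5118.2 − 5012.8 = 105.4 ≈ 105 km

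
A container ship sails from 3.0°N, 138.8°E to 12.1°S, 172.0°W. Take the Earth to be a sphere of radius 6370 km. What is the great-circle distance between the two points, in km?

Haversine: a = sin²(Δφ/2)+cos φ₁ cos φ₂ sin²(Δλ/2) = 0.18647;  σ = 2·atan2(√a,√(1−a))
σ = 51.167° → d = Rσ = 6370·0.89303 = 5689 km

5689 km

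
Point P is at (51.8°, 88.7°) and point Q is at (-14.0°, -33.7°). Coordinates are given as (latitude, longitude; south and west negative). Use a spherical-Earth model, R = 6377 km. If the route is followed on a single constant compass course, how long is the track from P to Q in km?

14030 km

Δψ = ln[tan(π/4+φ₂/2)/tan(π/4+φ₁/2)] = -1.3073;  Δφ = -1.1484 rad,  Δλ = -2.1363 rad
q = Δφ/Δψ = 0.8785
d = R·√(Δφ² + q²Δλ²) = 6377·2.20015 = 14030 km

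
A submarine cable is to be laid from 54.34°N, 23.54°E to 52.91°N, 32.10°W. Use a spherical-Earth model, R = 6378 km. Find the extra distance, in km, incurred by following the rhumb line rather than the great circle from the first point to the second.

96 km

Great circle: cos σ = sin φ₁ sin φ₂ + cos φ₁ cos φ₂ cos Δλ,  σ = 0.5613 rad → d_gc = 3580.3 km
Rhumb line: Δψ = -0.0421, q = Δφ/Δψ = 0.5930, d_rh = R√(Δφ²+q²Δλ²) = 3676.3 km
Excess = 3676.3 − 3580.3 = 96.0 ≈ 96 km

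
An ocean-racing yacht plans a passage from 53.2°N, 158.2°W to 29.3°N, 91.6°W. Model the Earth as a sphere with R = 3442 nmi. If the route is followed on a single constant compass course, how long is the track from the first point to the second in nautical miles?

Δψ = ln[tan(π/4+φ₂/2)/tan(π/4+φ₁/2)] = -0.5654;  Δφ = -0.4171 rad,  Δλ = +1.1624 rad
q = Δφ/Δψ = 0.7378
d = R·√(Δφ² + q²Δλ²) = 3442·0.95364 = 3282 nmi

3282 nmi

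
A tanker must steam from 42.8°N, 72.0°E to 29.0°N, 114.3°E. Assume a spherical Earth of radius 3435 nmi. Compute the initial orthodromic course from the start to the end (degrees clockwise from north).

N = sin Δλ·cos φ₂ = +0.5886;  D = cos φ₁ sin φ₂ − sin φ₁ cos φ₂ cos Δλ = -0.0838
initial course = atan2(N, D) = 98.10°

98.1°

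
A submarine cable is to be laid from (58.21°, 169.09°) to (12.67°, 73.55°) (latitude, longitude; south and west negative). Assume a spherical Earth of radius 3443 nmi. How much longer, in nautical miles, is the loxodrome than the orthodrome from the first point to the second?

Great circle: cos σ = sin φ₁ sin φ₂ + cos φ₁ cos φ₂ cos Δλ,  σ = 1.4336 rad → d_gc = 4935.7 nmi
Rhumb line: Δψ = -1.0331, q = Δφ/Δψ = 0.7693, d_rh = R√(Δφ²+q²Δλ²) = 5195.9 nmi
Excess = 5195.9 − 4935.7 = 260.2 ≈ 260 nmi

260 nmi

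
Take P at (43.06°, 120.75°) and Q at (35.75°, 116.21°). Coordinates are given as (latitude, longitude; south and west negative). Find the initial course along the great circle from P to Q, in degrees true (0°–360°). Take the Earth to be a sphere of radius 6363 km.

N = sin Δλ·cos φ₂ = -0.0642;  D = cos φ₁ sin φ₂ − sin φ₁ cos φ₂ cos Δλ = -0.1255
initial course = atan2(N, D) = 207.11°

207.1°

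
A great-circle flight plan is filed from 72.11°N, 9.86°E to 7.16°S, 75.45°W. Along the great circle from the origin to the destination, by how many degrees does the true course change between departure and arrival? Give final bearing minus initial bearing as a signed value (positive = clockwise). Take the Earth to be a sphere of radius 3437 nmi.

Initial bearing θ₁ = atan2(sin Δλ cos φ₂, cos φ₁ sin φ₂ − sin φ₁ cos φ₂ cos Δλ) = 263.34°
Final bearing θ₂ = (initial bearing from the destination back to the start) + 180° = 197.91°
Δθ = θ₂ − θ₁ = -65.4°

-65.4°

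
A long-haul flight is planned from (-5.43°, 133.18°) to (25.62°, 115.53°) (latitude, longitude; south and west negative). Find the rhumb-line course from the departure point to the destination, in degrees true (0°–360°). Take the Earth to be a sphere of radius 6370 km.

331.1°

Meridional parts: M(φ₁)=-0.0949, M(φ₂)=+0.4628 → ΔM = +0.5578;  Δλ = -0.3081 rad
tan C = Δλ / ΔM = -0.5523 → C = 331.09°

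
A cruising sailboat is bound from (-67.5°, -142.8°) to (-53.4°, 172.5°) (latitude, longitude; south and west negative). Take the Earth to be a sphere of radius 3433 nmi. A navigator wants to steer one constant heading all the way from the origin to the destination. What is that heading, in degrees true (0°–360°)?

303.1°

Δψ = ln[tan(π/4+φ₂/2)/tan(π/4+φ₁/2)] = +0.5084
Δλ = -0.7802 rad (taken the short way round)
course = atan2(Δλ, Δψ) = 303.09°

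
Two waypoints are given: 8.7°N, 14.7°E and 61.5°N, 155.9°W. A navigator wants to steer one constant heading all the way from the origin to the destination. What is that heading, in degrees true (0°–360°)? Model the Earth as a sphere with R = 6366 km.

292.2°

Meridional parts: M(φ₁)=+0.1524, M(φ₂)=+1.3705 → ΔM = +1.2181;  Δλ = -2.9775 rad
tan C = Δλ / ΔM = -2.4444 → C = 292.25°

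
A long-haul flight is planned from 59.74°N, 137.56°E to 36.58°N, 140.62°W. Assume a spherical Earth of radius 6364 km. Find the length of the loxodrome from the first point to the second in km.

Rhumb course C = atan2(Δλ, Δψ) with Δψ = ln[tan(π/4+φ₂/2)/tan(π/4+φ₁/2)] = -0.6211, Δλ = +1.4280 → C = 113.51°
d = R·|Δφ| / |cos C| = 6364·0.40422 / 0.39883 = 6450 km

6450 km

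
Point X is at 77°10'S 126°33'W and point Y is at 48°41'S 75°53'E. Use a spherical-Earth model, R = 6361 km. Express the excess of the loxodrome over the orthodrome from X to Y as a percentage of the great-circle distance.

32.6%

Great circle: σ = 0.9313 rad → d_gc = Rσ = 5924.2 km
Rhumb: Δφ = +0.4971, Δλ = -2.7501, Δψ = +1.2097, q = Δφ/Δψ = 0.4109 → d_rh = R√(Δφ²+q²Δλ²) = 7853.5 km
Excess = (7853.5 − 5924.2) / 5924.2 = 1929.3 / 5924.2 = 32.57% ≈ 32.6%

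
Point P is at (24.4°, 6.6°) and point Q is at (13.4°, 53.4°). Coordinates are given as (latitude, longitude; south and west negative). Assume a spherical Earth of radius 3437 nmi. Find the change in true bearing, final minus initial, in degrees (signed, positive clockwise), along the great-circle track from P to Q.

At departure: θ₁ = atan2(sin Δλ cos φ₂, cos φ₁ sin φ₂ − sin φ₁ cos φ₂ cos Δλ) = 95.16°
At arrival: θ₂ = atan2(sin Δλ cos φ₁, −cos φ₂ sin φ₁ + sin φ₂ cos φ₁ cos Δλ) = 111.19°
Δθ = θ₂ − θ₁ = +16.0°

+16.0°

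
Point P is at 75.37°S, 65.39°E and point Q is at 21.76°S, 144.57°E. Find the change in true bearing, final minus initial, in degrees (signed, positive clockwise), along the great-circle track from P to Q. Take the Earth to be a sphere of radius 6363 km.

At departure: θ₁ = atan2(sin Δλ cos φ₂, cos φ₁ sin φ₂ − sin φ₁ cos φ₂ cos Δλ) = 85.30°
At arrival: θ₂ = atan2(sin Δλ cos φ₁, −cos φ₂ sin φ₁ + sin φ₂ cos φ₁ cos Δλ) = 15.73°
Δθ = θ₂ − θ₁ = -69.6°

-69.6°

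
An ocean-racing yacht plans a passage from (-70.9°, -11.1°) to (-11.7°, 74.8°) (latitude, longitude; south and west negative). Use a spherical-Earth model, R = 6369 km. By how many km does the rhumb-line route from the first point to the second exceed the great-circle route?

Great circle: cos σ = sin φ₁ sin φ₂ + cos φ₁ cos φ₂ cos Δλ,  σ = 1.3546 rad → d_gc = 8627.3 km
Rhumb line: Δψ = +1.5767, q = Δφ/Δψ = 0.6553, d_rh = R√(Δφ²+q²Δλ²) = 9080.7 km
Excess = 9080.7 − 8627.3 = 453.4 ≈ 453 km

453 km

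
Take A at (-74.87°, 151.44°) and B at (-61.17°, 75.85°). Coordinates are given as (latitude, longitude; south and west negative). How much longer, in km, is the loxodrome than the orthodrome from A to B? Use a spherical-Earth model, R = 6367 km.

210 km

Great circle: cos σ = sin φ₁ sin φ₂ + cos φ₁ cos φ₂ cos Δλ,  σ = 0.5012 rad → d_gc = 3191.1 km
Rhumb line: Δψ = +0.6603, q = Δφ/Δψ = 0.3621, d_rh = R√(Δφ²+q²Δλ²) = 3401.5 km
Excess = 3401.5 − 3191.1 = 210.4 ≈ 210 km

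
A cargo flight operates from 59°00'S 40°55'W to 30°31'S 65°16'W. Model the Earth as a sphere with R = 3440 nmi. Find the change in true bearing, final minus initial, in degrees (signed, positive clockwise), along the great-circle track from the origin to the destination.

Initial bearing θ₁ = atan2(sin Δλ cos φ₂, cos φ₁ sin φ₂ − sin φ₁ cos φ₂ cos Δλ) = 319.18°
Final bearing θ₂ = (initial bearing from the destination back to the start) + 180° = 337.00°
Δθ = θ₂ − θ₁ = +17.8°

+17.8°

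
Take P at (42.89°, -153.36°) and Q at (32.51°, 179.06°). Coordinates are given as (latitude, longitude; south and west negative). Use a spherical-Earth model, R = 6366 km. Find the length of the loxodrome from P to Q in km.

2678 km

Δψ = ln[tan(π/4+φ₂/2)/tan(π/4+φ₁/2)] = -0.2297;  Δφ = -0.1812 rad,  Δλ = -0.4814 rad
q = Δφ/Δψ = 0.7888
d = R·√(Δφ² + q²Δλ²) = 6366·0.42072 = 2678 km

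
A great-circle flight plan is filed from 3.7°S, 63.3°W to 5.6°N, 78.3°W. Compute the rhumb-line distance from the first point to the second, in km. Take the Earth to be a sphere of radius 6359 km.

1957 km

Δψ = ln[tan(π/4+φ₂/2)/tan(π/4+φ₁/2)] = +0.1625;  Δφ = +0.1623 rad,  Δλ = -0.2618 rad
q = Δφ/Δψ = 0.9988
d = R·√(Δφ² + q²Δλ²) = 6359·0.30776 = 1957 km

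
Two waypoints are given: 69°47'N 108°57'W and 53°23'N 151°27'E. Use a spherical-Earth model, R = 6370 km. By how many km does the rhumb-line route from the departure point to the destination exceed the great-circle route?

Great circle: cos σ = sin φ₁ sin φ₂ + cos φ₁ cos φ₂ cos Δλ,  σ = 0.7687 rad → d_gc = 4896.6 km
Rhumb line: Δψ = -0.6184, q = Δφ/Δψ = 0.4629, d_rh = R√(Δφ²+q²Δλ²) = 5439.9 km
Excess = 5439.9 − 4896.6 = 543.3 ≈ 543 km

543 km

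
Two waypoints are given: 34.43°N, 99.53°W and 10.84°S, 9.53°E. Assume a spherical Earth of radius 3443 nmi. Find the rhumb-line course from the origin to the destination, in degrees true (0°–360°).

Meridional parts: M(φ₁)=+0.6407, M(φ₂)=-0.1903 → ΔM = -0.8311;  Δλ = +1.9035 rad
tan C = Δλ / ΔM = -2.2904 → C = 113.59°

113.6°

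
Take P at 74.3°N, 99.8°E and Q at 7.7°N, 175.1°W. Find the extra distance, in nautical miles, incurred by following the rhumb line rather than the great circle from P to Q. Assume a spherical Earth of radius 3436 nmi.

Great circle: cos σ = sin φ₁ sin φ₂ + cos φ₁ cos φ₂ cos Δλ,  σ = 1.4183 rad → d_gc = 4873.3 nmi
Rhumb line: Δψ = -1.8466, q = Δφ/Δψ = 0.6295, d_rh = R√(Δφ²+q²Δλ²) = 5125.6 nmi
Excess = 5125.6 − 4873.3 = 252.3 ≈ 252 nmi

252 nmi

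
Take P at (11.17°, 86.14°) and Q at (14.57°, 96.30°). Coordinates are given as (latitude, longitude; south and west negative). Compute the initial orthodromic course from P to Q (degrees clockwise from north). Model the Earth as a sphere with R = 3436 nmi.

70.0°

N = sin Δλ·cos φ₂ = +0.1707;  D = cos φ₁ sin φ₂ − sin φ₁ cos φ₂ cos Δλ = +0.0622
initial course = atan2(N, D) = 69.97°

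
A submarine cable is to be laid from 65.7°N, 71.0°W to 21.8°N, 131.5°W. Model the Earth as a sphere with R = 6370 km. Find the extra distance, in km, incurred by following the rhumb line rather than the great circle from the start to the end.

164 km

Great circle: cos σ = sin φ₁ sin φ₂ + cos φ₁ cos φ₂ cos Δλ,  σ = 1.0162 rad → d_gc = 6473.1 km
Rhumb line: Δψ = -1.1457, q = Δφ/Δψ = 0.6687, d_rh = R√(Δφ²+q²Δλ²) = 6637.3 km
Excess = 6637.3 − 6473.1 = 164.2 ≈ 164 km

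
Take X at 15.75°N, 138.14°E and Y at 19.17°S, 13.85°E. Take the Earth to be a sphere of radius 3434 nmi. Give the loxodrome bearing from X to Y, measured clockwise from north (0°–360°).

Δψ = ln[tan(π/4+φ₂/2)/tan(π/4+φ₁/2)] = -0.6194
Δλ = -2.1693 rad (taken the short way round)
course = atan2(Δλ, Δψ) = 254.06°

254.1°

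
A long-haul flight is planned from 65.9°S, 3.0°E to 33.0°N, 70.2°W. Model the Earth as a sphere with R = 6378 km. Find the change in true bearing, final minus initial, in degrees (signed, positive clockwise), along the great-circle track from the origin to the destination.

+35.9°

At departure: θ₁ = atan2(sin Δλ cos φ₂, cos φ₁ sin φ₂ − sin φ₁ cos φ₂ cos Δλ) = 298.92°
At arrival: θ₂ = atan2(sin Δλ cos φ₁, −cos φ₂ sin φ₁ + sin φ₂ cos φ₁ cos Δλ) = 334.78°
Δθ = θ₂ − θ₁ = +35.9°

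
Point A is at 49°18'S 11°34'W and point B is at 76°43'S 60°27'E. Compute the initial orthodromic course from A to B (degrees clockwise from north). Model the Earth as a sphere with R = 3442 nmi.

159.4°

θ = atan2( sin Δλ·cos φ₂ ,  cos φ₁ sin φ₂ − sin φ₁ cos φ₂ cos Δλ )
  = atan2(+0.2185, -0.5809) = 159.38°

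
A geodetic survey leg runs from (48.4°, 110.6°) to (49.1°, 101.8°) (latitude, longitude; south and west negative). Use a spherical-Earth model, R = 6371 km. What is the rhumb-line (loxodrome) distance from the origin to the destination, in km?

Δψ = ln[tan(π/4+φ₂/2)/tan(π/4+φ₁/2)] = +0.0185;  Δφ = +0.0122 rad,  Δλ = -0.1536 rad
q = Δφ/Δψ = 0.6593
d = R·√(Δφ² + q²Δλ²) = 6371·0.10200 = 650 km

650 km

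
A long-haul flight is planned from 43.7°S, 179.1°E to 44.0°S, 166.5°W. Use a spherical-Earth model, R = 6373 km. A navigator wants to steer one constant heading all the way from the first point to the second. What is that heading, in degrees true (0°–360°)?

91.7°

Meridional parts: M(φ₁)=-0.8496, M(φ₂)=-0.8569 → ΔM = -0.0073;  Δλ = +0.2513 rad
tan C = Δλ / ΔM = -34.6154 → C = 91.65°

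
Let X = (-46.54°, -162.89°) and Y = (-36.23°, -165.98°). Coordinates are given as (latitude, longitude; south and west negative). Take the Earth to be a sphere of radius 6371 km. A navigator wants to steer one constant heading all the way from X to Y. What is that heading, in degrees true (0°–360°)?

Meridional parts: M(φ₁)=-0.9199, M(φ₂)=-0.6792 → ΔM = +0.2407;  Δλ = -0.0539 rad
tan C = Δλ / ΔM = -0.2241 → C = 347.37°

347.4°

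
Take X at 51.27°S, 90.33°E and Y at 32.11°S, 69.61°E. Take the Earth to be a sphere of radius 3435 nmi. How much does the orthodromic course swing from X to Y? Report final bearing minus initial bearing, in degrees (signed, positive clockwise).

+14.1°

Initial bearing θ₁ = atan2(sin Δλ cos φ₂, cos φ₁ sin φ₂ − sin φ₁ cos φ₂ cos Δλ) = 313.61°
Final bearing θ₂ = (initial bearing from the destination back to the start) + 180° = 327.67°
Δθ = θ₂ − θ₁ = +14.1°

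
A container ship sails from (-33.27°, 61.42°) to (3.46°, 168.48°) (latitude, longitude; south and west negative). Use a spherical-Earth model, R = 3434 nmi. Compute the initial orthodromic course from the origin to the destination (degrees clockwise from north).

N = sin Δλ·cos φ₂ = +0.9543;  D = cos φ₁ sin φ₂ − sin φ₁ cos φ₂ cos Δλ = -0.1102
initial course = atan2(N, D) = 96.59°

96.6°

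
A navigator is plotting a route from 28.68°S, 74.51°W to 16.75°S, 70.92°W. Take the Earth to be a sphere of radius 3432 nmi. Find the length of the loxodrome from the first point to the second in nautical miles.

Rhumb course C = atan2(Δλ, Δψ) with Δψ = ln[tan(π/4+φ₂/2)/tan(π/4+φ₁/2)] = +0.2263, Δλ = +0.0627 → C = 15.48°
d = R·|Δφ| / |cos C| = 3432·0.20822 / 0.96373 = 741 nmi

741 nmi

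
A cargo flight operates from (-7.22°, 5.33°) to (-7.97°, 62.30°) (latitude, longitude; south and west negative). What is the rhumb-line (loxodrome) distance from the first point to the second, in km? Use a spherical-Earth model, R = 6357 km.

6266 km

Δψ = ln[tan(π/4+φ₂/2)/tan(π/4+φ₁/2)] = -0.0132;  Δφ = -0.0131 rad,  Δλ = +0.9943 rad
q = Δφ/Δψ = 0.9912
d = R·√(Δφ² + q²Δλ²) = 6357·0.98567 = 6266 km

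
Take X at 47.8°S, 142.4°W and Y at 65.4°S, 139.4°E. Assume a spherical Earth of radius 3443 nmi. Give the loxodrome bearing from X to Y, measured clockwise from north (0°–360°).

247.3°

Δψ = ln[tan(π/4+φ₂/2)/tan(π/4+φ₁/2)] = -0.5708
Δλ = -1.3648 rad (taken the short way round)
course = atan2(Δλ, Δψ) = 247.30°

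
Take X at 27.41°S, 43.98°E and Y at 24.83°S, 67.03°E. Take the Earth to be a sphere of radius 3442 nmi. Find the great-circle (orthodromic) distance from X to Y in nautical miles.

1251 nmi

cos σ = sin φ₁ sin φ₂ + cos φ₁ cos φ₂ cos Δλ
      = sin(-27.41°)sin(-24.83°) + cos(-27.41°)cos(-24.83°)cos(23.05°) = 0.9347
σ = 20.826° → d = Rσ = 3442·0.36348 = 1251 nmi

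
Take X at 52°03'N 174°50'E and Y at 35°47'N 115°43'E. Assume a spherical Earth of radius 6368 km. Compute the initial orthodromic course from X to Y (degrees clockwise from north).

272.6°

θ = atan2( sin Δλ·cos φ₂ ,  cos φ₁ sin φ₂ − sin φ₁ cos φ₂ cos Δλ )
  = atan2(-0.6962, +0.0312) = 272.57°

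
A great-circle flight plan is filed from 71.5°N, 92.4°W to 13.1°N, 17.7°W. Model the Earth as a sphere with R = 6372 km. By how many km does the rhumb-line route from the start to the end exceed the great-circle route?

Great circle: cos σ = sin φ₁ sin φ₂ + cos φ₁ cos φ₂ cos Δλ,  σ = 1.2698 rad → d_gc = 8091.1 km
Rhumb line: Δψ = -1.5842, q = Δφ/Δψ = 0.6434, d_rh = R√(Δφ²+q²Δλ²) = 8411.4 km
Excess = 8411.4 − 8091.1 = 320.3 ≈ 320 km

320 km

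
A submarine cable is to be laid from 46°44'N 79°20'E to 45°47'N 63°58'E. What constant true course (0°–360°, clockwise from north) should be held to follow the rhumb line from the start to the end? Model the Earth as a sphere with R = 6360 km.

Meridional parts: M(φ₁)=+0.9248, M(φ₂)=+0.9008 → ΔM = -0.0240;  Δλ = -0.2682 rad
tan C = Δλ / ΔM = +11.1834 → C = 264.89°

264.9°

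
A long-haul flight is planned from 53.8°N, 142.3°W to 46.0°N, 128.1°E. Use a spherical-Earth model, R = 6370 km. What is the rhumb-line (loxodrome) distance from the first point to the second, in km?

6456 km

Rhumb course C = atan2(Δλ, Δψ) with Δψ = ln[tan(π/4+φ₂/2)/tan(π/4+φ₁/2)] = -0.2120, Δλ = -1.5638 → C = 262.28°
d = R·|Δφ| / |cos C| = 6370·0.13614 / 0.13432 = 6456 km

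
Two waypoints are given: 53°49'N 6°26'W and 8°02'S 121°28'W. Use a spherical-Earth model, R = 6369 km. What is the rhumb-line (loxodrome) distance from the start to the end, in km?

12938 km

Rhumb course C = atan2(Δλ, Δψ) with Δψ = ln[tan(π/4+φ₂/2)/tan(π/4+φ₁/2)] = -1.2594, Δλ = -2.0077 → C = 237.90°
d = R·|Δφ| / |cos C| = 6369·1.07949 / 0.53139 = 12938 km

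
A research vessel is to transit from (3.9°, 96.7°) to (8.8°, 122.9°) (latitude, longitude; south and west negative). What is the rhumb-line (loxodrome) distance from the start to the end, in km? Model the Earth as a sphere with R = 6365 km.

Δψ = ln[tan(π/4+φ₂/2)/tan(π/4+φ₁/2)] = +0.0861;  Δφ = +0.0855 rad,  Δλ = +0.4573 rad
q = Δφ/Δψ = 0.9936
d = R·√(Δφ² + q²Δλ²) = 6365·0.46231 = 2943 km

2943 km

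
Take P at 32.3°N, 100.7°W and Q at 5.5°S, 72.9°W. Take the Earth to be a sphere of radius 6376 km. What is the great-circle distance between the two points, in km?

5133 km

Haversine: a = sin²(Δφ/2)+cos φ₁ cos φ₂ sin²(Δλ/2) = 0.15348;  σ = 2·atan2(√a,√(1−a))
σ = 46.128° → d = Rσ = 6376·0.80509 = 5133 km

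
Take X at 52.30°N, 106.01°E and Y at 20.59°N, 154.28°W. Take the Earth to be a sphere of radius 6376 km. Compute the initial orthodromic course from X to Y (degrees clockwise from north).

69.8°

N = sin Δλ·cos φ₂ = +0.9227;  D = cos φ₁ sin φ₂ − sin φ₁ cos φ₂ cos Δλ = +0.3400
initial course = atan2(N, D) = 69.77°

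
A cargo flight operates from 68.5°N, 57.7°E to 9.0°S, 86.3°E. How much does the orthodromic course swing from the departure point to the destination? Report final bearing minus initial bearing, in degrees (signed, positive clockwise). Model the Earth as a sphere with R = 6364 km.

+18.4°

At departure: θ₁ = atan2(sin Δλ cos φ₂, cos φ₁ sin φ₂ − sin φ₁ cos φ₂ cos Δλ) = 151.32°
At arrival: θ₂ = atan2(sin Δλ cos φ₁, −cos φ₂ sin φ₁ + sin φ₂ cos φ₁ cos Δλ) = 169.74°
Δθ = θ₂ − θ₁ = +18.4°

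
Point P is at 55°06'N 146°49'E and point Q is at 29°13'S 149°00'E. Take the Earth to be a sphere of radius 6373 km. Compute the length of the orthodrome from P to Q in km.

Haversine: a = sin²(Δφ/2)+cos φ₁ cos φ₂ sin²(Δλ/2) = 0.45067;  σ = 2·atan2(√a,√(1−a))
σ = 84.338° → d = Rσ = 6373·1.47197 = 9381 km

9381 km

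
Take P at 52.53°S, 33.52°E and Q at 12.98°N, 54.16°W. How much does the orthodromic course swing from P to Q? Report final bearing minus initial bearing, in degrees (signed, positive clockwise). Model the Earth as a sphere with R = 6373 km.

+42.2°

Initial bearing θ₁ = atan2(sin Δλ cos φ₂, cos φ₁ sin φ₂ − sin φ₁ cos φ₂ cos Δλ) = 279.79°
Final bearing θ₂ = (initial bearing from the destination back to the start) + 180° = 322.03°
Δθ = θ₂ − θ₁ = +42.2°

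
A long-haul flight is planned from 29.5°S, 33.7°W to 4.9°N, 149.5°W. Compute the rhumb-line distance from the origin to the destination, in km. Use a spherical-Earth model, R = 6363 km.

Δψ = ln[tan(π/4+φ₂/2)/tan(π/4+φ₁/2)] = +0.6249;  Δφ = +0.6004 rad,  Δλ = -2.0211 rad
q = Δφ/Δψ = 0.9608
d = R·√(Δφ² + q²Δλ²) = 6363·2.03259 = 12933 km

12933 km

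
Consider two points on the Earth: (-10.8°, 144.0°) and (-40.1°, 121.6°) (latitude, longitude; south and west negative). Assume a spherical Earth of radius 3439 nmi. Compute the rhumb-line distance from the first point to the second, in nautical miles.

2126 nmi

Rhumb course C = atan2(Δλ, Δψ) with Δψ = ln[tan(π/4+φ₂/2)/tan(π/4+φ₁/2)] = -0.5756, Δλ = -0.3910 → C = 214.19°
d = R·|Δφ| / |cos C| = 3439·0.51138 / 0.82722 = 2126 nmi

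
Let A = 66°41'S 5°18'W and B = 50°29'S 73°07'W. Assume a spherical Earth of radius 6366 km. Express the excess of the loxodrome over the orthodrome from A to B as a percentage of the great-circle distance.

4.5%

Great circle: σ = 0.6376 rad → d_gc = Rσ = 4058.9 km
Rhumb: Δφ = +0.2827, Δλ = -1.1836, Δψ = +0.5544, q = Δφ/Δψ = 0.5100 → d_rh = R√(Δφ²+q²Δλ²) = 4243.5 km
Excess = (4243.5 − 4058.9) / 4058.9 = 184.6 / 4058.9 = 4.548% ≈ 4.5%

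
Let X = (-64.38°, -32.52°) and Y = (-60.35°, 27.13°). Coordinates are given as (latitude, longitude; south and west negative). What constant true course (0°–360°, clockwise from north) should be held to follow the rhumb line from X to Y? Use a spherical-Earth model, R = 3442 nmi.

81.7°

Meridional parts: M(φ₁)=-1.4811, M(φ₂)=-1.3292 → ΔM = +0.1519;  Δλ = +1.0411 rad
tan C = Δλ / ΔM = +6.8537 → C = 81.70°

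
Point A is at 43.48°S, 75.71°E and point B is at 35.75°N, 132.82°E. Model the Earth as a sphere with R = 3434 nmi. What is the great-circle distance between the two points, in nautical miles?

Haversine: a = sin²(Δφ/2)+cos φ₁ cos φ₂ sin²(Δλ/2) = 0.54112;  σ = 2·atan2(√a,√(1−a))
σ = 94.717° → d = Rσ = 3434·1.65313 = 5677 nmi

5677 nmi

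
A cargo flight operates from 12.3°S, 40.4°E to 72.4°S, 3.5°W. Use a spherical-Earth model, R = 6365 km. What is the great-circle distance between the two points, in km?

Haversine: a = sin²(Δφ/2)+cos φ₁ cos φ₂ sin²(Δλ/2) = 0.29203;  σ = 2·atan2(√a,√(1−a))
σ = 65.422° → d = Rσ = 6365·1.14183 = 7268 km

7268 km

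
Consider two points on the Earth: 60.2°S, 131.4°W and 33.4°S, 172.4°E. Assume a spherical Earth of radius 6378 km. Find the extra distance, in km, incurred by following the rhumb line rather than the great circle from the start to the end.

115 km

Great circle: cos σ = sin φ₁ sin φ₂ + cos φ₁ cos φ₂ cos Δλ,  σ = 0.7834 rad → d_gc = 4996.7 km
Rhumb line: Δψ = +0.7049, q = Δφ/Δψ = 0.6636, d_rh = R√(Δφ²+q²Δλ²) = 5112.1 km
Excess = 5112.1 − 4996.7 = 115.4 ≈ 115 km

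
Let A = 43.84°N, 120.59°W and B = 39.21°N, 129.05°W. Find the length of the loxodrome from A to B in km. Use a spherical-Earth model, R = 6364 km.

871 km

Δψ = ln[tan(π/4+φ₂/2)/tan(π/4+φ₁/2)] = -0.1080;  Δφ = -0.0808 rad,  Δλ = -0.1477 rad
q = Δφ/Δψ = 0.7481
d = R·√(Δφ² + q²Δλ²) = 6364·0.13687 = 871 km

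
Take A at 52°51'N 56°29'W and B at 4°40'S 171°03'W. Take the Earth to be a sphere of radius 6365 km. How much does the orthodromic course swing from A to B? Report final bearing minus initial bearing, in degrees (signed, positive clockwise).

At departure: θ₁ = atan2(sin Δλ cos φ₂, cos φ₁ sin φ₂ − sin φ₁ cos φ₂ cos Δλ) = 287.23°
At arrival: θ₂ = atan2(sin Δλ cos φ₁, −cos φ₂ sin φ₁ + sin φ₂ cos φ₁ cos Δλ) = 215.36°
Δθ = θ₂ − θ₁ = -71.9°

-71.9°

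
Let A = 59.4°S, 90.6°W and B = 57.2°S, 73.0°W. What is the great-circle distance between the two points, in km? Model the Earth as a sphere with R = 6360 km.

1052 km

cos σ = sin φ₁ sin φ₂ + cos φ₁ cos φ₂ cos Δλ
      = sin(-59.40°)sin(-57.20°) + cos(-59.40°)cos(-57.20°)cos(17.60°) = 0.9864
σ = 9.476° → d = Rσ = 6360·0.16538 = 1052 km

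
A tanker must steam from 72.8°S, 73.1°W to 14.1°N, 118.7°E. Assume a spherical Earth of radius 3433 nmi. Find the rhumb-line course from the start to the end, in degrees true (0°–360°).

306.1°

Δψ = ln[tan(π/4+φ₂/2)/tan(π/4+φ₁/2)] = +2.1375
Δλ = -2.9356 rad (taken the short way round)
course = atan2(Δλ, Δψ) = 306.06°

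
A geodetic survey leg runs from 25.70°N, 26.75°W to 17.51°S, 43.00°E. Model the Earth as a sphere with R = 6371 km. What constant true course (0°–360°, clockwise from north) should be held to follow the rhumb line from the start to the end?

122.5°

Δψ = ln[tan(π/4+φ₂/2)/tan(π/4+φ₁/2)] = -0.7749
Δλ = +1.2174 rad (taken the short way round)
course = atan2(Δλ, Δψ) = 122.48°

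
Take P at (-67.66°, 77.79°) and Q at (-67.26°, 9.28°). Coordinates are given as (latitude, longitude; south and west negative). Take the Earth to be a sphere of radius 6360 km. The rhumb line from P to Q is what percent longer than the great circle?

Great circle: σ = 0.4350 rad → d_gc = Rσ = 2766.6 km
Rhumb: Δφ = +0.0070, Δλ = -1.1957, Δψ = +0.0182, q = Δφ/Δψ = 0.3833 → d_rh = R√(Δφ²+q²Δλ²) = 2915.4 km
Excess = (2915.4 − 2766.6) / 2766.6 = 148.8 / 2766.6 = 5.38% ≈ 5.4%

5.4%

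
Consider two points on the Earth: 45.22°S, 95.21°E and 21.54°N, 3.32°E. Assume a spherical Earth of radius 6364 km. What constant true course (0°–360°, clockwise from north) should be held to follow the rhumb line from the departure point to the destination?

Meridional parts: M(φ₁)=-0.8868, M(φ₂)=+0.3851 → ΔM = +1.2719;  Δλ = -1.6038 rad
tan C = Δλ / ΔM = -1.2609 → C = 308.42°

308.4°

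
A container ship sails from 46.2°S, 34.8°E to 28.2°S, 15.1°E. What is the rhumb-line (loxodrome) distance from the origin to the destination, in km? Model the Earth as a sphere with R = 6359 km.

2640 km

Δψ = ln[tan(π/4+φ₂/2)/tan(π/4+φ₁/2)] = +0.3980;  Δφ = +0.3142 rad,  Δλ = -0.3438 rad
q = Δφ/Δψ = 0.7894
d = R·√(Δφ² + q²Δλ²) = 6359·0.41517 = 2640 km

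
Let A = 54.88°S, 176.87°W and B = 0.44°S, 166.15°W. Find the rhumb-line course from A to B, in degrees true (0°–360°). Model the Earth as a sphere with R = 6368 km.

9.3°

Meridional parts: M(φ₁)=-1.1506, M(φ₂)=-0.0077 → ΔM = +1.1429;  Δλ = +0.1871 rad
tan C = Δλ / ΔM = +0.1637 → C = 9.30°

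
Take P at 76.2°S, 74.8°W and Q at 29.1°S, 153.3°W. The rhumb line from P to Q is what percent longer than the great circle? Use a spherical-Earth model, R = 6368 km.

Great circle: σ = 1.0311 rad → d_gc = Rσ = 6566.2 km
Rhumb: Δφ = +0.8221, Δλ = -1.3701, Δψ = +1.5806, q = Δφ/Δψ = 0.5201 → d_rh = R√(Δφ²+q²Δλ²) = 6927.7 km
Excess = (6927.7 − 6566.2) / 6566.2 = 361.5 / 6566.2 = 5.51% ≈ 5.5%

5.5%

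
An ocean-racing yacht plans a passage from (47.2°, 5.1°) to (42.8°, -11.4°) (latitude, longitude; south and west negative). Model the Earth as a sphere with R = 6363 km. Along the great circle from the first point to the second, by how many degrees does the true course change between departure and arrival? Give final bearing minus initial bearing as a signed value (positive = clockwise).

Initial bearing θ₁ = atan2(sin Δλ cos φ₂, cos φ₁ sin φ₂ − sin φ₁ cos φ₂ cos Δλ) = 255.33°
Final bearing θ₂ = (initial bearing from the destination back to the start) + 180° = 243.61°
Δθ = θ₂ − θ₁ = -11.7°

-11.7°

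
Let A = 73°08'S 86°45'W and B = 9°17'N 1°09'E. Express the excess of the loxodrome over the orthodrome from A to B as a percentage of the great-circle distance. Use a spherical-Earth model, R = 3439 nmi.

4.4%

Great circle: σ = 1.7152 rad → d_gc = Rσ = 5898.5 nmi
Rhumb: Δφ = +1.4384, Δλ = +1.5341, Δψ = +2.0715, q = Δφ/Δψ = 0.6944 → d_rh = R√(Δφ²+q²Δλ²) = 6155.7 nmi
Excess = (6155.7 − 5898.5) / 5898.5 = 257.2 / 5898.5 = 4.36% ≈ 4.4%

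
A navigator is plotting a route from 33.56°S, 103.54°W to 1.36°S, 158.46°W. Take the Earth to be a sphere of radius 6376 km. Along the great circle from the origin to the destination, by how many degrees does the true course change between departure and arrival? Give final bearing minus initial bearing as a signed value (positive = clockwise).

Initial bearing θ₁ = atan2(sin Δλ cos φ₂, cos φ₁ sin φ₂ − sin φ₁ cos φ₂ cos Δλ) = 290.00°
Final bearing θ₂ = (initial bearing from the destination back to the start) + 180° = 308.44°
Δθ = θ₂ − θ₁ = +18.4°

+18.4°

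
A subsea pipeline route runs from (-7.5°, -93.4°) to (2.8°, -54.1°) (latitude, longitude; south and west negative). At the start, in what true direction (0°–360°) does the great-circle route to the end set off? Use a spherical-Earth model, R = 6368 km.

76.7°

θ = atan2( sin Δλ·cos φ₂ ,  cos φ₁ sin φ₂ − sin φ₁ cos φ₂ cos Δλ )
  = atan2(+0.6326, +0.1493) = 76.72°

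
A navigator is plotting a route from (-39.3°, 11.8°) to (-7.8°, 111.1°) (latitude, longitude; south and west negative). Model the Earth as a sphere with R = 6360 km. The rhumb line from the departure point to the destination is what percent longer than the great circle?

2.9%

Great circle: σ = 1.6087 rad → d_gc = Rσ = 10231.6 km
Rhumb: Δφ = +0.5498, Δλ = +1.7331, Δψ = +0.6105, q = Δφ/Δψ = 0.9006 → d_rh = R√(Δφ²+q²Δλ²) = 10524.4 km
Excess = (10524.4 − 10231.6) / 10231.6 = 292.8 / 10231.6 = 2.86% ≈ 2.9%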